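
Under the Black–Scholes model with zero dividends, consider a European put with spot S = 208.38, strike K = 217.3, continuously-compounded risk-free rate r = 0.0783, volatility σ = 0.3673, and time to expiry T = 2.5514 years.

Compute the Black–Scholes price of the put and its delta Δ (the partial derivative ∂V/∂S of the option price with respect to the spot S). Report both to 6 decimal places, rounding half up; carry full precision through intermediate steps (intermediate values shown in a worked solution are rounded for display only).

σ√T = 0.3673·√2.5514 = 0.586692
d₁ = (ln(S/K) + (r+σ²/2)T) / (σ√T) = (ln(208.38/217.3) + (0.0783+0.3673²/2)·2.5514) / 0.586692 = (-0.041916 + 0.371878) / 0.586692 = 0.562412
d₂ = d₁ − σ√T = 0.562412 − 0.586692 = -0.024280
e^{−rT} = e^{−0.0783·2.5514} = 0.818915
N(−d₁) = 0.286918,  N(−d₂) = 0.509685
Put price V = K·e^{−rT}·N(−d₂) − S·N(−d₁) = 90.698641 − 59.787880 = 30.910760
Δ = −N(−d₁) = -0.286918

price = 30.910760
Δ = -0.286918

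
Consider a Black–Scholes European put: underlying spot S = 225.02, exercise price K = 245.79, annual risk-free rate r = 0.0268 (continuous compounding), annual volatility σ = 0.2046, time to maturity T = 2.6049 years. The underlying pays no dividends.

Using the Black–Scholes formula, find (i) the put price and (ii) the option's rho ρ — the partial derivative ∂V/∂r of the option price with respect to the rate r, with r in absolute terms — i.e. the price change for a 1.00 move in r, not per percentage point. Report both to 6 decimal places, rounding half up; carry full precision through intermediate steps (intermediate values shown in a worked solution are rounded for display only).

price = 31.929065
ρ = -350.774782

σ√T = 0.2046·√2.6049 = 0.330218
d₁ = (ln(S/K) + (r+σ²/2)T) / (σ√T) = (ln(225.02/245.79) + (0.0268+0.2046²/2)·2.6049) / 0.330218 = (-0.088288 + 0.124333) / 0.330218 = 0.109156
d₂ = d₁ − σ√T = 0.109156 − 0.330218 = -0.221063
e^{−rT} = e^{−0.0268·2.6049} = 0.932570
N(−d₁) = 0.456540,  N(−d₂) = 0.587478
Put price V = K·e^{−rT}·N(−d₂) − S·N(−d₁) = 134.659596 − 102.730531 = 31.929065
ρ = −K·T·e^{−rT}·N(−d₂) = -350.774782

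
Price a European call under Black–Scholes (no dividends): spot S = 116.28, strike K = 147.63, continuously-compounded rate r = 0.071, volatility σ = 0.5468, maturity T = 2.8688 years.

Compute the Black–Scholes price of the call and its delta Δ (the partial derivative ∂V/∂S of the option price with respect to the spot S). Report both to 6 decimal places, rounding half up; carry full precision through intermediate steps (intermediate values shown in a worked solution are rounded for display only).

σ√T = 0.5468·√2.8688 = 0.926144
d₁ = (ln(S/K) + (r+σ²/2)T) / (σ√T) = (ln(116.28/147.63) + (0.071+0.5468²/2)·2.8688) / 0.926144 = (-0.238708 + 0.632556) / 0.926144 = 0.425256
d₂ = d₁ − σ√T = 0.425256 − 0.926144 = -0.500888
e^{−rT} = e^{−0.071·2.8688} = 0.815719
N(d₁) = 0.664675,  N(d₂) = 0.308225
Call price V = S·N(d₁) − K·e^{−rT}·N(d₂) = 77.288402 − 37.117874 = 40.170528
Δ = N(d₁) = 0.664675

price = 40.170528
Δ = 0.664675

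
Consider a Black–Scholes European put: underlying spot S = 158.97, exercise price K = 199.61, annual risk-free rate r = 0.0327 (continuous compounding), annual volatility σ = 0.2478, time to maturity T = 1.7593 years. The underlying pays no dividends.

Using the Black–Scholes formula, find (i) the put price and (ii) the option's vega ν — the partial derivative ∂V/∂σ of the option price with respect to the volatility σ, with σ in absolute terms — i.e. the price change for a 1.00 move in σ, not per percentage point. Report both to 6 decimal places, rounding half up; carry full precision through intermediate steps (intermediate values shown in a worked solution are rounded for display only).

σ√T = 0.2478·√1.7593 = 0.328678
d₁ = (ln(S/K) + (r+σ²/2)T) / (σ√T) = (ln(158.97/199.61) + (0.0327+0.2478²/2)·1.7593) / 0.328678 = (-0.227650 + 0.111544) / 0.328678 = -0.353251
d₂ = d₁ − σ√T = -0.353251 − 0.328678 = -0.681930
e^{−rT} = e^{−0.0327·1.7593} = 0.944094
N(−d₁) = 0.638050,  N(−d₂) = 0.752358
Put price V = K·e^{−rT}·N(−d₂) − S·N(−d₁) = 141.782438 − 101.430802 = 40.351636
φ(d₁) = (1/√(2π))·e^{−d₁²/2} = 0.374812
ν = S·φ(d₁)·√T = 79.031124

price = 40.351636
ν = 79.031124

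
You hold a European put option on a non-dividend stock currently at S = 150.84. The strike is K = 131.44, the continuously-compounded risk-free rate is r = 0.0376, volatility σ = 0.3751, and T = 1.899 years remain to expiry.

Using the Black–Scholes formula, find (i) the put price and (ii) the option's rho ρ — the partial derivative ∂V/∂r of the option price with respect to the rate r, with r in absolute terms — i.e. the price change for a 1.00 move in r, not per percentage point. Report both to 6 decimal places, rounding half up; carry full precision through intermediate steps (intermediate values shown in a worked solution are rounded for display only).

price = 15.820548
ρ = -102.711655

σ√T = 0.3751·√1.899 = 0.516904
d₁ = (ln(S/K) + (r+σ²/2)T) / (σ√T) = (ln(150.84/131.44) + (0.0376+0.3751²/2)·1.899) / 0.516904 = (0.137669 + 0.204997) / 0.516904 = 0.662921
d₂ = d₁ − σ√T = 0.662921 − 0.516904 = 0.146017
e^{−rT} = e^{−0.0376·1.899} = 0.931087
N(−d₁) = 0.253691,  N(−d₂) = 0.441954
Put price V = K·e^{−rT}·N(−d₂) − S·N(−d₁) = 54.087233 − 38.266685 = 15.820548
ρ = −K·T·e^{−rT}·N(−d₂) = -102.711655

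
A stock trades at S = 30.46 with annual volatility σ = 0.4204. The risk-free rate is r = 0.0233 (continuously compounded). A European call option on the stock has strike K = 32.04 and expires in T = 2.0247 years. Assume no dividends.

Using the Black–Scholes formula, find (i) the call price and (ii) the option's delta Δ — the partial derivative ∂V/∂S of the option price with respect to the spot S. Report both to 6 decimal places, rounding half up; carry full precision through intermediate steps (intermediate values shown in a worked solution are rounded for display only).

σ√T = 0.4204·√2.0247 = 0.598195
d₁ = (ln(S/K) + (r+σ²/2)T) / (σ√T) = (ln(30.46/32.04) + (0.0233+0.4204²/2)·2.0247) / 0.598195 = (-0.050571 + 0.226094) / 0.598195 = 0.293422
d₂ = d₁ − σ√T = 0.293422 − 0.598195 = -0.304774
e^{−rT} = e^{−0.0233·2.0247} = 0.953920
N(d₁) = 0.615400,  N(d₂) = 0.380269
Call price V = S·N(d₁) − K·e^{−rT}·N(d₂) = 18.745088 − 11.622398 = 7.122690
Δ = N(d₁) = 0.615400

price = 7.122690
Δ = 0.615400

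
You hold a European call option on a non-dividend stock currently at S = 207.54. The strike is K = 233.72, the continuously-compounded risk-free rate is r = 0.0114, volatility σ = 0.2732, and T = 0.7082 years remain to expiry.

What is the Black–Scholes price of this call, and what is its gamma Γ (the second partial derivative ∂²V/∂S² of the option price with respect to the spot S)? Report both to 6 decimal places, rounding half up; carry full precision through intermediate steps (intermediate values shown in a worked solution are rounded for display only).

price = 10.230316
Γ = 0.007817

σ√T = 0.2732·√0.7082 = 0.229910
d₁ = (ln(S/K) + (r+σ²/2)T) / (σ√T) = (ln(207.54/233.72) + (0.0114+0.2732²/2)·0.7082) / 0.229910 = (-0.118800 + 0.034503) / 0.229910 = -0.366651
d₂ = d₁ − σ√T = -0.366651 − 0.229910 = -0.596561
e^{−rT} = e^{−0.0114·0.7082} = 0.991959
N(d₁) = 0.356940,  N(d₂) = 0.275400
Call price V = S·N(d₁) − K·e^{−rT}·N(d₂) = 74.079275 − 63.848960 = 10.230316
φ(d₁) = (1/√(2π))·e^{−d₁²/2} = 0.373008
Γ = φ(d₁) / (S·σ·√T) = 0.007817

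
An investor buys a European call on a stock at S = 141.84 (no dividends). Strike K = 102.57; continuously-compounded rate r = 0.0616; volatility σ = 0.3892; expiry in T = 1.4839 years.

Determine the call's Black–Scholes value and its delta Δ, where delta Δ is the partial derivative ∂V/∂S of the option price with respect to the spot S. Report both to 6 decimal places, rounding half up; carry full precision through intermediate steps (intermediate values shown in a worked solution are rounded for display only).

price = 53.859903
Δ = 0.867268

σ√T = 0.3892·√1.4839 = 0.474106
d₁ = (ln(S/K) + (r+σ²/2)T) / (σ√T) = (ln(141.84/102.57) + (0.0616+0.3892²/2)·1.4839) / 0.474106 = (0.324154 + 0.203796) / 0.474106 = 1.113571
d₂ = d₁ − σ√T = 1.113571 − 0.474106 = 0.639466
e^{−rT} = e^{−0.0616·1.4839} = 0.912645
N(d₁) = 0.867268,  N(d₂) = 0.738740
Call price V = S·N(d₁) − K·e^{−rT}·N(d₂) = 123.013356 − 69.153453 = 53.859903
Δ = N(d₁) = 0.867268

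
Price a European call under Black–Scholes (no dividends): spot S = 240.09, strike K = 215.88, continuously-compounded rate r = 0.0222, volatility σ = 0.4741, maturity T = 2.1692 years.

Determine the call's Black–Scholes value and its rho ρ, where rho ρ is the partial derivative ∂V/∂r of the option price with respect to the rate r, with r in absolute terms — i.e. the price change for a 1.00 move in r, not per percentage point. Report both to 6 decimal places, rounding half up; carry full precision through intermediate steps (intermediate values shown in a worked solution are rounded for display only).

σ√T = 0.4741·√2.1692 = 0.698264
d₁ = (ln(S/K) + (r+σ²/2)T) / (σ√T) = (ln(240.09/215.88) + (0.0222+0.4741²/2)·2.1692) / 0.698264 = (0.106291 + 0.291943) / 0.698264 = 0.570320
d₂ = d₁ − σ√T = 0.570320 − 0.698264 = -0.127944
e^{−rT} = e^{−0.0222·2.1692} = 0.952985
N(d₁) = 0.715770,  N(d₂) = 0.449096
Call price V = S·N(d₁) − K·e^{−rT}·N(d₂) = 171.849114 − 92.392785 = 79.456329
ρ = K·T·e^{−rT}·N(d₂) = 200.418429

price = 79.456329
ρ = 200.418429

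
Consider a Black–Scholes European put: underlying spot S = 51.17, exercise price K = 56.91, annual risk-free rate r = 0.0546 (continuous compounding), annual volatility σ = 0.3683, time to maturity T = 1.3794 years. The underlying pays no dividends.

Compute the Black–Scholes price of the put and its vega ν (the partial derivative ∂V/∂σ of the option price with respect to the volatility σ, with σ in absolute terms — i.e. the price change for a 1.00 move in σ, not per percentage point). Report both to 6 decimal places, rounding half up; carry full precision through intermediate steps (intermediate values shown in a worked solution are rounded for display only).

price = 9.727934
ν = 23.726283

σ√T = 0.3683·√1.3794 = 0.432560
d₁ = (ln(S/K) + (r+σ²/2)T) / (σ√T) = (ln(51.17/56.91) + (0.0546+0.3683²/2)·1.3794) / 0.432560 = (-0.106318 + 0.168870) / 0.432560 = 0.144608
d₂ = d₁ − σ√T = 0.144608 − 0.432560 = -0.287952
e^{−rT} = e^{−0.0546·1.3794} = 0.927451
N(−d₁) = 0.442510,  N(−d₂) = 0.613308
Put price V = K·e^{−rT}·N(−d₂) − S·N(−d₁) = 32.371172 − 22.643239 = 9.727934
φ(d₁) = (1/√(2π))·e^{−d₁²/2} = 0.394793
ν = S·φ(d₁)·√T = 23.726283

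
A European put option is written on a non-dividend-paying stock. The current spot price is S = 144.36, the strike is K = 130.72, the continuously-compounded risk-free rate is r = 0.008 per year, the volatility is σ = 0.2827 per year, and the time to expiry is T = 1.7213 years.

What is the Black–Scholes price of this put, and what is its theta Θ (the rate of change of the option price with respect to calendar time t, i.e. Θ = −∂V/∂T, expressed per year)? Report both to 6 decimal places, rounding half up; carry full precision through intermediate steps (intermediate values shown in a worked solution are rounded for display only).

price = 13.304392
Θ = -5.035607

σ√T = 0.2827·√1.7213 = 0.370898
d₁ = (ln(S/K) + (r+σ²/2)T) / (σ√T) = (ln(144.36/130.72) + (0.008+0.2827²/2)·1.7213) / 0.370898 = (0.099253 + 0.082553) / 0.370898 = 0.490177
d₂ = d₁ − σ√T = 0.490177 − 0.370898 = 0.119279
e^{−rT} = e^{−0.008·1.7213} = 0.986324
N(−d₁) = 0.312004,  N(−d₂) = 0.452527
Put price V = K·e^{−rT}·N(−d₂) − S·N(−d₁) = 58.345339 − 45.040947 = 13.304392
φ(d₁) = (1/√(2π))·e^{−d₁²/2} = 0.353782
Θ = −S·φ(d₁)·σ/(2√T) + r·K·e^{−rT}·N(−d₂) = −5.502370 + 0.466763 = -5.035607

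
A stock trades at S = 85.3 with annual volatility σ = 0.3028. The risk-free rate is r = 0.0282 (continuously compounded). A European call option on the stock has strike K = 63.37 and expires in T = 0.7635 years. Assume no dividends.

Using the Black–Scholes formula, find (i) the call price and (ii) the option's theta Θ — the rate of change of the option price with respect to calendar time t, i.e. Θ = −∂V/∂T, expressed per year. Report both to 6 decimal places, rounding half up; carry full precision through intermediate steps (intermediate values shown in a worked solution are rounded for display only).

σ√T = 0.3028·√0.7635 = 0.264582
d₁ = (ln(S/K) + (r+σ²/2)T) / (σ√T) = (ln(85.3/63.37) + (0.0282+0.3028²/2)·0.7635) / 0.264582 = (0.297184 + 0.056533) / 0.264582 = 1.336887
d₂ = d₁ − σ√T = 1.336887 − 0.264582 = 1.072305
e^{−rT} = e^{−0.0282·0.7635} = 0.978699
N(d₁) = 0.909370,  N(d₂) = 0.858209
Call price V = S·N(d₁) − K·e^{−rT}·N(d₂) = 77.569287 − 53.226251 = 24.343036
φ(d₁) = (1/√(2π))·e^{−d₁²/2} = 0.163234
Θ = −S·φ(d₁)·σ/(2√T) − r·K·e^{−rT}·N(d₂) = −2.412571 − 1.500980 = -3.913552

price = 24.343036
Θ = -3.913552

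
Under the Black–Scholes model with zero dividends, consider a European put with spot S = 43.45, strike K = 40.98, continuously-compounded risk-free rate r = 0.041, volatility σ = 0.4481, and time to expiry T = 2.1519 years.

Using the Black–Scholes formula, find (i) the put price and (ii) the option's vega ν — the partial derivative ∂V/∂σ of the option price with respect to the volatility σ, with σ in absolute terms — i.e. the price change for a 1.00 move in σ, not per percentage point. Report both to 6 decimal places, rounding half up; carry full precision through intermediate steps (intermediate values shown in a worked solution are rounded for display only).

σ√T = 0.4481·√2.1519 = 0.657334
d₁ = (ln(S/K) + (r+σ²/2)T) / (σ√T) = (ln(43.45/40.98) + (0.041+0.4481²/2)·2.1519) / 0.657334 = (0.058527 + 0.304272) / 0.657334 = 0.551924
d₂ = d₁ − σ√T = 0.551924 − 0.657334 = -0.105410
e^{−rT} = e^{−0.041·2.1519} = 0.915552
N(−d₁) = 0.290500,  N(−d₂) = 0.541975
Put price V = K·e^{−rT}·N(−d₂) − S·N(−d₁) = 20.334523 − 12.622230 = 7.712293
φ(d₁) = (1/√(2π))·e^{−d₁²/2} = 0.342580
ν = S·φ(d₁)·√T = 21.835514

price = 7.712293
ν = 21.835514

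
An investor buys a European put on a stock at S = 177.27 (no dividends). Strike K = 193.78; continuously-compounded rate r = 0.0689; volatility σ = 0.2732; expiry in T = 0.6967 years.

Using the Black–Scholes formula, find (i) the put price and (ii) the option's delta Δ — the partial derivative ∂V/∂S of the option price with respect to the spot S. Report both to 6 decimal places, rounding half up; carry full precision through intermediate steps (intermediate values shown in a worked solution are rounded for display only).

σ√T = 0.2732·√0.6967 = 0.228036
d₁ = (ln(S/K) + (r+σ²/2)T) / (σ√T) = (ln(177.27/193.78) + (0.0689+0.2732²/2)·0.6967) / 0.228036 = (-0.089050 + 0.074003) / 0.228036 = -0.065984
d₂ = d₁ − σ√T = -0.065984 − 0.228036 = -0.294020
e^{−rT} = e^{−0.0689·0.6967} = 0.953131
N(−d₁) = 0.526305,  N(−d₂) = 0.615629
Put price V = K·e^{−rT}·N(−d₂) − S·N(−d₁) = 113.705230 − 93.298008 = 20.407221
Δ = −N(−d₁) = -0.526305

price = 20.407221
Δ = -0.526305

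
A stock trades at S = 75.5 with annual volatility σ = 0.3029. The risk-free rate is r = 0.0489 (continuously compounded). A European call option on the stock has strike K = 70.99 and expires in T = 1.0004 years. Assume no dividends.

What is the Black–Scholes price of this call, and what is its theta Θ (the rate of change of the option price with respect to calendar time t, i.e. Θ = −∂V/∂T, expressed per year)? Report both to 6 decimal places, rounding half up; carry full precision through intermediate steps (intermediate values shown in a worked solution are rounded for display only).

σ√T = 0.3029·√1.0004 = 0.302961
d₁ = (ln(S/K) + (r+σ²/2)T) / (σ√T) = (ln(75.5/70.99) + (0.0489+0.3029²/2)·1.0004) / 0.302961 = (0.061594 + 0.094812) / 0.302961 = 0.516258
d₂ = d₁ − σ√T = 0.516258 − 0.302961 = 0.213297
e^{−rT} = e^{−0.0489·1.0004} = 0.952258
N(d₁) = 0.697163,  N(d₂) = 0.584452
Call price V = S·N(d₁) − K·e^{−rT}·N(d₂) = 52.635792 − 39.509437 = 13.126355
φ(d₁) = (1/√(2π))·e^{−d₁²/2} = 0.349169
Θ = −S·φ(d₁)·σ/(2√T) − r·K·e^{−rT}·N(d₂) = −3.991765 − 1.932011 = -5.923776

price = 13.126355
Θ = -5.923776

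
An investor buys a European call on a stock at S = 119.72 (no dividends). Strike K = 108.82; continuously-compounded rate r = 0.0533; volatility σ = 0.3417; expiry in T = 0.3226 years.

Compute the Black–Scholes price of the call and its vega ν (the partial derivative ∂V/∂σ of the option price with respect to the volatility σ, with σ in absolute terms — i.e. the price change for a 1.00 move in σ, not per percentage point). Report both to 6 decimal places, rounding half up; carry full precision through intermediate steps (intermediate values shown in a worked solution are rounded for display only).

price = 16.569092
ν = 21.564365

σ√T = 0.3417·√0.3226 = 0.194078
d₁ = (ln(S/K) + (r+σ²/2)T) / (σ√T) = (ln(119.72/108.82) + (0.0533+0.3417²/2)·0.3226) / 0.194078 = (0.095461 + 0.036028) / 0.194078 = 0.677501
d₂ = d₁ − σ√T = 0.677501 − 0.194078 = 0.483423
e^{−rT} = e^{−0.0533·0.3226} = 0.982952
N(d₁) = 0.750956,  N(d₂) = 0.685602
Call price V = S·N(d₁) − K·e^{−rT}·N(d₂) = 89.904451 − 73.335359 = 16.569092
φ(d₁) = (1/√(2π))·e^{−d₁²/2} = 0.317130
ν = S·φ(d₁)·√T = 21.564365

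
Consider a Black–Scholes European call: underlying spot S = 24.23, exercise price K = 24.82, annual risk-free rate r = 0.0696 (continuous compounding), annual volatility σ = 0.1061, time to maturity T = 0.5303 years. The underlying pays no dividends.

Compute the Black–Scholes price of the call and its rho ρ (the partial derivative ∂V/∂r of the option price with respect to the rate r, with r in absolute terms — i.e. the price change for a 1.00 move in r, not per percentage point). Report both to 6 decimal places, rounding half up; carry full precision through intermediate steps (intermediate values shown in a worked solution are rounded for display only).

σ√T = 0.1061·√0.5303 = 0.077264
d₁ = (ln(S/K) + (r+σ²/2)T) / (σ√T) = (ln(24.23/24.82) + (0.0696+0.1061²/2)·0.5303) / 0.077264 = (-0.024058 + 0.039894) / 0.077264 = 0.204953
d₂ = d₁ − σ√T = 0.204953 − 0.077264 = 0.127690
e^{−rT} = e^{−0.0696·0.5303} = 0.963764
N(d₁) = 0.581196,  N(d₂) = 0.550803
Call price V = S·N(d₁) − K·e^{−rT}·N(d₂) = 14.082373 − 13.175542 = 0.906830
ρ = K·T·e^{−rT}·N(d₂) = 6.986990

price = 0.906830
ρ = 6.986990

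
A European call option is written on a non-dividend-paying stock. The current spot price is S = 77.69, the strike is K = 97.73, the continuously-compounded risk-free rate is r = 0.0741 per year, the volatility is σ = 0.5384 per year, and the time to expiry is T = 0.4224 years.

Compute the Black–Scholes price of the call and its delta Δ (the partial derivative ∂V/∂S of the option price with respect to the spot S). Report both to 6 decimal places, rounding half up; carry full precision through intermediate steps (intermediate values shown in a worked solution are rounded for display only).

σ√T = 0.5384·√0.4224 = 0.349919
d₁ = (ln(S/K) + (r+σ²/2)T) / (σ√T) = (ln(77.69/97.73) + (0.0741+0.5384²/2)·0.4224) / 0.349919 = (-0.229482 + 0.092521) / 0.349919 = -0.391407
d₂ = d₁ − σ√T = -0.391407 − 0.349919 = -0.741326
e^{−rT} = e^{−0.0741·0.4224} = 0.969185
N(d₁) = 0.347748,  N(d₂) = 0.229248
Call price V = S·N(d₁) − K·e^{−rT}·N(d₂) = 27.016551 − 21.714008 = 5.302542
Δ = N(d₁) = 0.347748

price = 5.302542
Δ = 0.347748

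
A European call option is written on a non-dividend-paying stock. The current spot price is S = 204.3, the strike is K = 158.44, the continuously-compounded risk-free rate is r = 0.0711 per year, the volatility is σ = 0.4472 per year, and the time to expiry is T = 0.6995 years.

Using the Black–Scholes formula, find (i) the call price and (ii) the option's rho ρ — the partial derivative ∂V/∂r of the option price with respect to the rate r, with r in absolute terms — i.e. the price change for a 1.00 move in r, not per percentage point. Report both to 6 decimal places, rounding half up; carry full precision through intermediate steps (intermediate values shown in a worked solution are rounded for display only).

price = 61.183552
ρ = 77.425132

σ√T = 0.4472·√0.6995 = 0.374021
d₁ = (ln(S/K) + (r+σ²/2)T) / (σ√T) = (ln(204.3/158.44) + (0.0711+0.4472²/2)·0.6995) / 0.374021 = (0.254214 + 0.119680) / 0.374021 = 0.999660
d₂ = d₁ − σ√T = 0.999660 − 0.374021 = 0.625640
e^{−rT} = e^{−0.0711·0.6995} = 0.951482
N(d₁) = 0.841263,  N(d₂) = 0.734224
Call price V = S·N(d₁) − K·e^{−rT}·N(d₂) = 171.869945 − 110.686393 = 61.183552
ρ = K·T·e^{−rT}·N(d₂) = 77.425132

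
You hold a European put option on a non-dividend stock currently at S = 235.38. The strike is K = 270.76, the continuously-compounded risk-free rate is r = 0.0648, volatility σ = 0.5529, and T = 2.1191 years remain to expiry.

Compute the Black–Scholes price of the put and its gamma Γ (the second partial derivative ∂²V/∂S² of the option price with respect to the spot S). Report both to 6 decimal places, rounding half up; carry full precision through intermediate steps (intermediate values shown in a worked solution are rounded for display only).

price = 74.007953
Γ = 0.001945

σ√T = 0.5529·√2.1191 = 0.804864
d₁ = (ln(S/K) + (r+σ²/2)T) / (σ√T) = (ln(235.38/270.76) + (0.0648+0.5529²/2)·2.1191) / 0.804864 = (-0.140032 + 0.461220) / 0.804864 = 0.399060
d₂ = d₁ − σ√T = 0.399060 − 0.804864 = -0.405804
e^{−rT} = e^{−0.0648·2.1191} = 0.871693
N(−d₁) = 0.344925,  N(−d₂) = 0.657557
Put price V = K·e^{−rT}·N(−d₂) − S·N(−d₁) = 155.196287 − 81.188334 = 74.007953
φ(d₁) = (1/√(2π))·e^{−d₁²/2} = 0.368408
Γ = φ(d₁) / (S·σ·√T) = 0.001945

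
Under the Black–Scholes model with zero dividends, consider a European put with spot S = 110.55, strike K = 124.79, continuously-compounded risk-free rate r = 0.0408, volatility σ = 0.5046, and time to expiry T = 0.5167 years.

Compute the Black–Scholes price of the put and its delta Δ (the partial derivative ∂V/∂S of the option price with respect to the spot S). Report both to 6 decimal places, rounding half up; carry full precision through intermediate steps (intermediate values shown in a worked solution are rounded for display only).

σ√T = 0.5046·√0.5167 = 0.362716
d₁ = (ln(S/K) + (r+σ²/2)T) / (σ√T) = (ln(110.55/124.79) + (0.0408+0.5046²/2)·0.5167) / 0.362716 = (-0.121164 + 0.086863) / 0.362716 = -0.094569
d₂ = d₁ − σ√T = -0.094569 − 0.362716 = -0.457285
e^{−rT} = e^{−0.0408·0.5167} = 0.979139
N(−d₁) = 0.537671,  N(−d₂) = 0.676267
Put price V = K·e^{−rT}·N(−d₂) − S·N(−d₁) = 82.630876 − 59.439576 = 23.191300
Δ = −N(−d₁) = -0.537671

price = 23.191300
Δ = -0.537671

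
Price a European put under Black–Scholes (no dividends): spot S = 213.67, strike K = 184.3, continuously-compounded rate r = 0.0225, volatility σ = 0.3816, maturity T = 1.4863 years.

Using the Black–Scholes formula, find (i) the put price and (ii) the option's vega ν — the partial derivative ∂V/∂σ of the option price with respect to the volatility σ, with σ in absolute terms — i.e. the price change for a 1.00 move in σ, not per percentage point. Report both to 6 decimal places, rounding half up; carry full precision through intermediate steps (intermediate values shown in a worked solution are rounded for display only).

price = 20.973227
ν = 85.625835

σ√T = 0.3816·√1.4863 = 0.465223
d₁ = (ln(S/K) + (r+σ²/2)T) / (σ√T) = (ln(213.67/184.3) + (0.0225+0.3816²/2)·1.4863) / 0.465223 = (0.147868 + 0.141658) / 0.465223 = 0.622338
d₂ = d₁ − σ√T = 0.622338 − 0.465223 = 0.157114
e^{−rT} = e^{−0.0225·1.4863} = 0.967111
N(−d₁) = 0.266860,  N(−d₂) = 0.437577
Put price V = K·e^{−rT}·N(−d₂) − S·N(−d₁) = 77.993187 − 57.019960 = 20.973227
φ(d₁) = (1/√(2π))·e^{−d₁²/2} = 0.328706
ν = S·φ(d₁)·√T = 85.625835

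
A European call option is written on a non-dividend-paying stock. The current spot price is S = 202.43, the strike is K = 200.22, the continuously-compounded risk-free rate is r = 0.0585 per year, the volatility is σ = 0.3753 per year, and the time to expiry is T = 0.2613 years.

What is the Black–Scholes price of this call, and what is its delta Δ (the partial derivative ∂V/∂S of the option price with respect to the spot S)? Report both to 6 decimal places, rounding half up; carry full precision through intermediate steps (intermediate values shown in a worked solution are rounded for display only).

price = 18.034758
Δ = 0.592050

σ√T = 0.3753·√0.2613 = 0.191844
d₁ = (ln(S/K) + (r+σ²/2)T) / (σ√T) = (ln(202.43/200.22) + (0.0585+0.3753²/2)·0.2613) / 0.191844 = (0.010977 + 0.033688) / 0.191844 = 0.232822
d₂ = d₁ − σ√T = 0.232822 − 0.191844 = 0.040978
e^{−rT} = e^{−0.0585·0.2613} = 0.984830
N(d₁) = 0.592050,  N(d₂) = 0.516343
Call price V = S·N(d₁) − K·e^{−rT}·N(d₂) = 119.848716 − 101.813958 = 18.034758
Δ = N(d₁) = 0.592050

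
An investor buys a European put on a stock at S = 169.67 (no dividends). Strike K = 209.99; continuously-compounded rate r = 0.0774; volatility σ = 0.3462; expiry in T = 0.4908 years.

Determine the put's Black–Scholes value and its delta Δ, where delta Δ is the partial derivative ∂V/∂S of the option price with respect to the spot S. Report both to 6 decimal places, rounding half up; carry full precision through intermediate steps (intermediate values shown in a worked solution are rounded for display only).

σ√T = 0.3462·√0.4908 = 0.242538
d₁ = (ln(S/K) + (r+σ²/2)T) / (σ√T) = (ln(169.67/209.99) + (0.0774+0.3462²/2)·0.4908) / 0.242538 = (-0.213205 + 0.067400) / 0.242538 = -0.601161
d₂ = d₁ − σ√T = -0.601161 − 0.242538 = -0.843699
e^{−rT} = e^{−0.0774·0.4908} = 0.962725
N(−d₁) = 0.726134,  N(−d₂) = 0.800581
Put price V = K·e^{−rT}·N(−d₂) − S·N(−d₁) = 161.847530 − 123.203115 = 38.644414
Δ = −N(−d₁) = -0.726134

price = 38.644414
Δ = -0.726134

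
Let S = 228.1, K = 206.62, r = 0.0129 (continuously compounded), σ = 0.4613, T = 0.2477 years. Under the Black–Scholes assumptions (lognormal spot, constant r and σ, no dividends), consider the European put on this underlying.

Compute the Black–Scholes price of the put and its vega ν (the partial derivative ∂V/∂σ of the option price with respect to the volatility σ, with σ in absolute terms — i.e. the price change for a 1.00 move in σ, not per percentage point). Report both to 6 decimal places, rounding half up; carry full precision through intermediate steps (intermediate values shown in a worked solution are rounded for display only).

σ√T = 0.4613·√0.2477 = 0.229587
d₁ = (ln(S/K) + (r+σ²/2)T) / (σ√T) = (ln(228.1/206.62) + (0.0129+0.4613²/2)·0.2477) / 0.229587 = (0.098903 + 0.029550) / 0.229587 = 0.559497
d₂ = d₁ − σ√T = 0.559497 − 0.229587 = 0.329911
e^{−rT} = e^{−0.0129·0.2477} = 0.996810
N(−d₁) = 0.287911,  N(−d₂) = 0.370734
Put price V = K·e^{−rT}·N(−d₂) − S·N(−d₁) = 76.356611 − 65.672529 = 10.684081
φ(d₁) = (1/√(2π))·e^{−d₁²/2} = 0.341142
ν = S·φ(d₁)·√T = 38.727828

price = 10.684081
ν = 38.727828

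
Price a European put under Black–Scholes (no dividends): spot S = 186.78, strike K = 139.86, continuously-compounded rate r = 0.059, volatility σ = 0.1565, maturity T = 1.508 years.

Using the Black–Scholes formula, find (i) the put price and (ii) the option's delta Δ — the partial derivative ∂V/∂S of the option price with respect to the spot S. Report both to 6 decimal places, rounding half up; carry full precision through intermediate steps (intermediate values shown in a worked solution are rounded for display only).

σ√T = 0.1565·√1.508 = 0.192183
d₁ = (ln(S/K) + (r+σ²/2)T) / (σ√T) = (ln(186.78/139.86) + (0.059+0.1565²/2)·1.508) / 0.192183 = (0.289290 + 0.107439) / 0.192183 = 2.064327
d₂ = d₁ − σ√T = 2.064327 − 0.192183 = 1.872144
e^{−rT} = e^{−0.059·1.508} = 0.914871
N(−d₁) = 0.019493,  N(−d₂) = 0.030593
Put price V = K·e^{−rT}·N(−d₂) − S·N(−d₁) = 3.914533 − 3.640966 = 0.273567
Δ = −N(−d₁) = -0.019493

price = 0.273567
Δ = -0.019493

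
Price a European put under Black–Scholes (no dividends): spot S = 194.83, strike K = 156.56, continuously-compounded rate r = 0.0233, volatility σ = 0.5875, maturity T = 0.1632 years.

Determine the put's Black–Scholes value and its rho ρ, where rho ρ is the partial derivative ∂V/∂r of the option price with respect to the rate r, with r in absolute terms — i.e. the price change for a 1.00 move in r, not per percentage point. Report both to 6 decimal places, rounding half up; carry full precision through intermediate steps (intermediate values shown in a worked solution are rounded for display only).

σ√T = 0.5875·√0.1632 = 0.237338
d₁ = (ln(S/K) + (r+σ²/2)T) / (σ√T) = (ln(194.83/156.56) + (0.0233+0.5875²/2)·0.1632) / 0.237338 = (0.218688 + 0.031967) / 0.237338 = 1.056110
d₂ = d₁ − σ√T = 1.056110 − 0.237338 = 0.818771
e^{−rT} = e^{−0.0233·0.1632} = 0.996205
N(−d₁) = 0.145459,  N(−d₂) = 0.206458
Put price V = K·e^{−rT}·N(−d₂) − S·N(−d₁) = 32.200453 − 28.339783 = 3.860670
ρ = −K·T·e^{−rT}·N(−d₂) = -5.255114

price = 3.860670
ρ = -5.255114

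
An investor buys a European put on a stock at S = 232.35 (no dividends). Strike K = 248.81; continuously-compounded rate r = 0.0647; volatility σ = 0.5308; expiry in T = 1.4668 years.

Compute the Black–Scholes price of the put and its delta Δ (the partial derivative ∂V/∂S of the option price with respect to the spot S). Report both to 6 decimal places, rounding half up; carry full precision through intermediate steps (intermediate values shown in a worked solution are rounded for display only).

price = 54.828181
Δ = -0.358457

σ√T = 0.5308·√1.4668 = 0.642860
d₁ = (ln(S/K) + (r+σ²/2)T) / (σ√T) = (ln(232.35/248.81) + (0.0647+0.5308²/2)·1.4668) / 0.642860 = (-0.068445 + 0.301536) / 0.642860 = 0.362586
d₂ = d₁ − σ√T = 0.362586 − 0.642860 = -0.280274
e^{−rT} = e^{−0.0647·1.4668} = 0.909462
N(−d₁) = 0.358457,  N(−d₂) = 0.610367
Put price V = K·e^{−rT}·N(−d₂) − S·N(−d₁) = 138.115725 − 83.287544 = 54.828181
Δ = −N(−d₁) = -0.358457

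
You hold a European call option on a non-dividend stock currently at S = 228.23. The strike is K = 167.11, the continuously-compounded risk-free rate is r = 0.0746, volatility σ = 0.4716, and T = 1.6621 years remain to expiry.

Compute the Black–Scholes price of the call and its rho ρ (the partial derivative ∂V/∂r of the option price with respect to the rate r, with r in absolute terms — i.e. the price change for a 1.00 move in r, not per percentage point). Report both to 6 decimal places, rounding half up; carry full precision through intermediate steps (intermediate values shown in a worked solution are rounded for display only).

σ√T = 0.4716·√1.6621 = 0.607998
d₁ = (ln(S/K) + (r+σ²/2)T) / (σ√T) = (ln(228.23/167.11) + (0.0746+0.4716²/2)·1.6621) / 0.607998 = (0.311702 + 0.308824) / 0.607998 = 1.020604
d₂ = d₁ − σ√T = 1.020604 − 0.607998 = 0.412605
e^{−rT} = e^{−0.0746·1.6621} = 0.883386
N(d₁) = 0.846279,  N(d₂) = 0.660052
Call price V = S·N(d₁) − K·e^{−rT}·N(d₂) = 193.146222 − 97.438662 = 95.707560
ρ = K·T·e^{−rT}·N(d₂) = 161.952801

price = 95.707560
ρ = 161.952801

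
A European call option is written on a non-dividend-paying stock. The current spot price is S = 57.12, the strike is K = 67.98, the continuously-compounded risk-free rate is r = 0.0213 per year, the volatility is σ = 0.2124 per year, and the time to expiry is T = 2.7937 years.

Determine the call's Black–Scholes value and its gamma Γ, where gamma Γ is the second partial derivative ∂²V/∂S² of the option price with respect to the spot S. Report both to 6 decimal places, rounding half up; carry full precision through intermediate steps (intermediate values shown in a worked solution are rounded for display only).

price = 5.504945
Γ = 0.019467

σ√T = 0.2124·√2.7937 = 0.355013
d₁ = (ln(S/K) + (r+σ²/2)T) / (σ√T) = (ln(57.12/67.98) + (0.0213+0.2124²/2)·2.7937) / 0.355013 = (-0.174059 + 0.122523) / 0.355013 = -0.145167
d₂ = d₁ − σ√T = -0.145167 − 0.355013 = -0.500180
e^{−rT} = e^{−0.0213·2.7937} = 0.942230
N(d₁) = 0.442289,  N(d₂) = 0.308474
Call price V = S·N(d₁) − K·e^{−rT}·N(d₂) = 25.263572 − 19.758627 = 5.504945
φ(d₁) = (1/√(2π))·e^{−d₁²/2} = 0.394761
Γ = φ(d₁) / (S·σ·√T) = 0.019467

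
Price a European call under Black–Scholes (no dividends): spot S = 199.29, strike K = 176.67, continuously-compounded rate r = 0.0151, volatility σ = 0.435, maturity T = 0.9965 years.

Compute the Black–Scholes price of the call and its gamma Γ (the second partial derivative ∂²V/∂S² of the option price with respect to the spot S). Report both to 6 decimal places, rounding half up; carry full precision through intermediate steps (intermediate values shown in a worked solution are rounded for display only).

price = 46.236214
Γ = 0.004008

σ√T = 0.435·√0.9965 = 0.434238
d₁ = (ln(S/K) + (r+σ²/2)T) / (σ√T) = (ln(199.29/176.67) + (0.0151+0.435²/2)·0.9965) / 0.434238 = (0.120477 + 0.109329) / 0.434238 = 0.529217
d₂ = d₁ − σ√T = 0.529217 − 0.434238 = 0.094978
e^{−rT} = e^{−0.0151·0.9965} = 0.985065
N(d₁) = 0.701672,  N(d₂) = 0.537834
Call price V = S·N(d₁) − K·e^{−rT}·N(d₂) = 139.836287 − 93.600073 = 46.236214
φ(d₁) = (1/√(2π))·e^{−d₁²/2} = 0.346812
Γ = φ(d₁) / (S·σ·√T) = 0.004008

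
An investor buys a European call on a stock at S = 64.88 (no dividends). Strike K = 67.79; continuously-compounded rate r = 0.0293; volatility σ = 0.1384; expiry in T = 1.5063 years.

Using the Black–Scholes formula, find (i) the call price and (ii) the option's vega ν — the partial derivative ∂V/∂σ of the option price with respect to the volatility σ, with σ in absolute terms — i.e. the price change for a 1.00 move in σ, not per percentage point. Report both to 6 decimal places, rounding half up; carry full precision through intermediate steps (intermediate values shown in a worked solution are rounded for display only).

σ√T = 0.1384·√1.5063 = 0.169860
d₁ = (ln(S/K) + (r+σ²/2)T) / (σ√T) = (ln(64.88/67.79) + (0.0293+0.1384²/2)·1.5063) / 0.169860 = (-0.043875 + 0.058561) / 0.169860 = 0.086457
d₂ = d₁ − σ√T = 0.086457 − 0.169860 = -0.083404
e^{−rT} = e^{−0.0293·1.5063} = 0.956825
N(d₁) = 0.534448,  N(d₂) = 0.466765
Call price V = S·N(d₁) − K·e^{−rT}·N(d₂) = 34.675007 − 30.275883 = 4.399124
φ(d₁) = (1/√(2π))·e^{−d₁²/2} = 0.397454
ν = S·φ(d₁)·√T = 31.648528

price = 4.399124
ν = 31.648528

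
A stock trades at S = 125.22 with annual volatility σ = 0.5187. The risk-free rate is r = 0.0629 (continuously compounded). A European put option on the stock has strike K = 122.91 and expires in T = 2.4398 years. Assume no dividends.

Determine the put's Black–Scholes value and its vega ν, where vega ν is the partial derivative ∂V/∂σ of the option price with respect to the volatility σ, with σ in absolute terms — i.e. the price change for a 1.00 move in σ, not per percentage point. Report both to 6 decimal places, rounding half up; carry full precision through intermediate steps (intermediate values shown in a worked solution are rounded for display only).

σ√T = 0.5187·√2.4398 = 0.810202
d₁ = (ln(S/K) + (r+σ²/2)T) / (σ√T) = (ln(125.22/122.91) + (0.0629+0.5187²/2)·2.4398) / 0.810202 = (0.018620 + 0.481677) / 0.810202 = 0.617496
d₂ = d₁ − σ√T = 0.617496 − 0.810202 = -0.192706
e^{−rT} = e^{−0.0629·2.4398} = 0.857732
N(−d₁) = 0.268454,  N(−d₂) = 0.576405
Put price V = K·e^{−rT}·N(−d₂) − S·N(−d₁) = 60.766863 − 33.615766 = 27.151097
φ(d₁) = (1/√(2π))·e^{−d₁²/2} = 0.329694
ν = S·φ(d₁)·√T = 64.485522

price = 27.151097
ν = 64.485522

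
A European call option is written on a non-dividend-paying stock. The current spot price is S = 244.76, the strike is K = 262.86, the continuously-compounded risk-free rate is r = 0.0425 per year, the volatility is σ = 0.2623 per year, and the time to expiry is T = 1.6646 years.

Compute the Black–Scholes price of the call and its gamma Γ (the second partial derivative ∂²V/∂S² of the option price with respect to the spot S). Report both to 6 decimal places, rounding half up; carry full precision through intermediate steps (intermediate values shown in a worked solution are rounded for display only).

price = 32.824523
Γ = 0.004749

σ√T = 0.2623·√1.6646 = 0.338418
d₁ = (ln(S/K) + (r+σ²/2)T) / (σ√T) = (ln(244.76/262.86) + (0.0425+0.2623²/2)·1.6646) / 0.338418 = (-0.071343 + 0.128009) / 0.338418 = 0.167442
d₂ = d₁ − σ√T = 0.167442 − 0.338418 = -0.170976
e^{−rT} = e^{−0.0425·1.6646} = 0.931699
N(d₁) = 0.566489,  N(d₂) = 0.432121
Call price V = S·N(d₁) − K·e^{−rT}·N(d₂) = 138.653820 − 105.829297 = 32.824523
φ(d₁) = (1/√(2π))·e^{−d₁²/2} = 0.393389
Γ = φ(d₁) / (S·σ·√T) = 0.004749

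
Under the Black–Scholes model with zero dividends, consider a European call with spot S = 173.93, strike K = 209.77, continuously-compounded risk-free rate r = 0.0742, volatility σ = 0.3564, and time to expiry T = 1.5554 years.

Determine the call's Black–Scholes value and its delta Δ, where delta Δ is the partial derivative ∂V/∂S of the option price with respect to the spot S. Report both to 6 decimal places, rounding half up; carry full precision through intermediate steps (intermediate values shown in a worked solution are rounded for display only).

σ√T = 0.3564·√1.5554 = 0.444487
d₁ = (ln(S/K) + (r+σ²/2)T) / (σ√T) = (ln(173.93/209.77) + (0.0742+0.3564²/2)·1.5554) / 0.444487 = (-0.187359 + 0.214195) / 0.444487 = 0.060376
d₂ = d₁ − σ√T = 0.060376 − 0.444487 = -0.384111
e^{−rT} = e^{−0.0742·1.5554} = 0.891000
N(d₁) = 0.524072,  N(d₂) = 0.350448
Call price V = S·N(d₁) − K·e^{−rT}·N(d₂) = 91.151794 − 65.500524 = 25.651269
Δ = N(d₁) = 0.524072

price = 25.651269
Δ = 0.524072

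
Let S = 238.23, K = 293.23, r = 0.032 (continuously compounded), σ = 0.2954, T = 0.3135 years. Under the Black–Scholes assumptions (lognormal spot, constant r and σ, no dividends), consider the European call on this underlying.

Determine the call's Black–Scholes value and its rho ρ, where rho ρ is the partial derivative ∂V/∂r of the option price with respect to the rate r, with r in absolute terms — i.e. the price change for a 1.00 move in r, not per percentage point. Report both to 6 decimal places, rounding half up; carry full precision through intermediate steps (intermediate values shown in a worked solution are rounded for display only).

σ√T = 0.2954·√0.3135 = 0.165398
d₁ = (ln(S/K) + (r+σ²/2)T) / (σ√T) = (ln(238.23/293.23) + (0.032+0.2954²/2)·0.3135) / 0.165398 = (-0.207721 + 0.023710) / 0.165398 = -1.112534
d₂ = d₁ − σ√T = -1.112534 − 0.165398 = -1.277932
e^{−rT} = e^{−0.032·0.3135} = 0.990018
N(d₁) = 0.132954,  N(d₂) = 0.100637
Call price V = S·N(d₁) − K·e^{−rT}·N(d₂) = 31.673698 − 29.215150 = 2.458547
ρ = K·T·e^{−rT}·N(d₂) = 9.158950

price = 2.458547
ρ = 9.158950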